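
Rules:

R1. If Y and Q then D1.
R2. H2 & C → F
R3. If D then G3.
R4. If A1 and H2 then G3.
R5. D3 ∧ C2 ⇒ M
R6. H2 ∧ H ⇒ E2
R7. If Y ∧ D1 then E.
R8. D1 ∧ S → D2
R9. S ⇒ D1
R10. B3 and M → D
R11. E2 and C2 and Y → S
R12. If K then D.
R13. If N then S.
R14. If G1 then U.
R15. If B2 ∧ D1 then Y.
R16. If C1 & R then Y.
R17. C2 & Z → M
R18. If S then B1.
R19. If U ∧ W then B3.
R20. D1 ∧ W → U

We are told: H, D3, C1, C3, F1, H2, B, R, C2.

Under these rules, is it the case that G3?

Forward chaining from the given facts derives: M, E2, Y, S, B1, D1, E, D2.
Rules concluding G3: R3 needs D; R4 needs A1 — none of these are established.

No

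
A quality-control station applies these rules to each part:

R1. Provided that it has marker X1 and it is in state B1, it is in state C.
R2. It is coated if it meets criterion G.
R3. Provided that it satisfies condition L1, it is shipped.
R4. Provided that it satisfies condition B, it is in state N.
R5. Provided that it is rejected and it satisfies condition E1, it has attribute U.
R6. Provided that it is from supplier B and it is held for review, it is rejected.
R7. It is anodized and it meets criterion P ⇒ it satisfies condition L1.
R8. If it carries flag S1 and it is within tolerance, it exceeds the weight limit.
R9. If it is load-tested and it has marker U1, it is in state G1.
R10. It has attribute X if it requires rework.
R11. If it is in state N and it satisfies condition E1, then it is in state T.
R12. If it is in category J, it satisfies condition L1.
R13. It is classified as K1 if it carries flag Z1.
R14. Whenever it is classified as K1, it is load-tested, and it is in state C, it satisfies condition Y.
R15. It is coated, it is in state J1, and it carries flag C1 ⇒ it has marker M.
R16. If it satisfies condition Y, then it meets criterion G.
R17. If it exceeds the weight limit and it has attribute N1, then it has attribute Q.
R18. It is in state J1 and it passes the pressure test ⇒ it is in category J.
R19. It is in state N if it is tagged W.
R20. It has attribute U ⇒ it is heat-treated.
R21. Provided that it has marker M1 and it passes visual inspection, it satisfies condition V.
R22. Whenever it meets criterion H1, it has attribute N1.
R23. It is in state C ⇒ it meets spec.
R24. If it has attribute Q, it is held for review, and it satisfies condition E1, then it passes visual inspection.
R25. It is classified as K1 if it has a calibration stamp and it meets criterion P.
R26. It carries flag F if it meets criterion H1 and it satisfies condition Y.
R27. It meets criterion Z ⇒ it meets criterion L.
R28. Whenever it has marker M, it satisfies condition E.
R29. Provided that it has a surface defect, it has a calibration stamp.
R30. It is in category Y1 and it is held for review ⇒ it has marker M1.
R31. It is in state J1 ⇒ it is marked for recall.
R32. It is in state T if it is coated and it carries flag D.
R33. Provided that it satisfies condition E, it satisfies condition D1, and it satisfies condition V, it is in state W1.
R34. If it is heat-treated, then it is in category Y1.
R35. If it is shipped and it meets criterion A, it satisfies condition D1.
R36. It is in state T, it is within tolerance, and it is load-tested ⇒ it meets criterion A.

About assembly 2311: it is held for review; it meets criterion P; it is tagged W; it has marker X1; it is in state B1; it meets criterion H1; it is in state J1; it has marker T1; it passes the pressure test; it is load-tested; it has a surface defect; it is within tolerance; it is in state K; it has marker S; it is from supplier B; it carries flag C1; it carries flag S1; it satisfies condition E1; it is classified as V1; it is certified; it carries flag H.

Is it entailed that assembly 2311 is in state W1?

By R1 (it has marker X1, it is in state B1): it is in state C.
By R6 (it is from supplier B, it is held for review): it is rejected.
By R8 (it carries flag S1, it is within tolerance): it exceeds the weight limit.
By R18 (it is in state J1, it passes the pressure test): it is in category J.
By R19 (it is tagged W): it is in state N.
By R22 (it meets criterion H1): it has attribute N1.
By R29 (it has a surface defect): it has a calibration stamp.
By R5 (it is rejected, it satisfies condition E1): it has attribute U.
By R11 (it is in state N, it satisfies condition E1): it is in state T.
By R12 (it is in category J): it satisfies condition L1.
By R17 (it exceeds the weight limit, it has attribute N1): it has attribute Q.
By R20 (it has attribute U): it is heat-treated.
By R24 (it has attribute Q, it is held for review, it satisfies condition E1): it passes visual inspection.
By R25 (it has a calibration stamp, it meets criterion P): it is classified as K1.
By R34 (it is heat-treated): it is in category Y1.
By R36 (it is in state T, it is within tolerance, it is load-tested): it meets criterion A.
By R3 (it satisfies condition L1): it is shipped.
By R14 (it is classified as K1, it is load-tested, it is in state C): it satisfies condition Y.
By R16 (it satisfies condition Y): it meets criterion G.
By R30 (it is in category Y1, it is held for review): it has marker M1.
By R35 (it is shipped, it meets criterion A): it satisfies condition D1.
By R2 (it meets criterion G): it is coated.
By R15 (it is coated, it is in state J1, it carries flag C1): it has marker M.
By R21 (it has marker M1, it passes visual inspection): it satisfies condition V.
By R28 (it has marker M): it satisfies condition E.
By R33 (it satisfies condition E, it satisfies condition D1, it satisfies condition V): it is in state W1.

Yes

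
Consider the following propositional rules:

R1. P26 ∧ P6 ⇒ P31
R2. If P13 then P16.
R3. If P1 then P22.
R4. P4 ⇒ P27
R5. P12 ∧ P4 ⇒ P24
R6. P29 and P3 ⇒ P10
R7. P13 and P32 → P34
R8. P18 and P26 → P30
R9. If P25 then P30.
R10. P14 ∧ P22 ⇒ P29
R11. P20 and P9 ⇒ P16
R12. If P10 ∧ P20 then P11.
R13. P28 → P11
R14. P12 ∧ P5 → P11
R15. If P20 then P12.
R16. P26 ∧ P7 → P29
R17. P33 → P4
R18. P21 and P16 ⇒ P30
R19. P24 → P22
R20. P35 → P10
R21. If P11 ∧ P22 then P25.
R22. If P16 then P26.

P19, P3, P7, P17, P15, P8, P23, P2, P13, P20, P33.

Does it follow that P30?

Yes

P16  (by R2: P13)
P12  (by R15: P20)
P4  (by R17: P33)
P26  (by R22: P16)
P24  (by R5: P12, P4)
P29  (by R16: P26, P7)
P22  (by R19: P24)
P10  (by R6: P29, P3)
P11  (by R12: P10, P20)
P25  (by R21: P11, P22)
P30  (by R9: P25)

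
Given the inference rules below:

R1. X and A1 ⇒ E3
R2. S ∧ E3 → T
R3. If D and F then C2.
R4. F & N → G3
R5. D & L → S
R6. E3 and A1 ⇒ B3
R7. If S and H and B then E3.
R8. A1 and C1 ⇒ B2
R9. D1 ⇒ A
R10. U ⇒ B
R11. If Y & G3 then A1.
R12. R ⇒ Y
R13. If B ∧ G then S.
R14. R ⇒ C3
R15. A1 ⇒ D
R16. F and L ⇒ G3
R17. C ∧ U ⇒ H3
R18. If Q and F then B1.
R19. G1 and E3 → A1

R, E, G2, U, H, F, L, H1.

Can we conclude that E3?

B  (by R10: U)
Y  (by R12: R)
G3  (by R16: F, L)
A1  (by R11: Y, G3)
D  (by R15: A1)
S  (by R5: D, L)
E3  (by R7: S, H, B)

Yes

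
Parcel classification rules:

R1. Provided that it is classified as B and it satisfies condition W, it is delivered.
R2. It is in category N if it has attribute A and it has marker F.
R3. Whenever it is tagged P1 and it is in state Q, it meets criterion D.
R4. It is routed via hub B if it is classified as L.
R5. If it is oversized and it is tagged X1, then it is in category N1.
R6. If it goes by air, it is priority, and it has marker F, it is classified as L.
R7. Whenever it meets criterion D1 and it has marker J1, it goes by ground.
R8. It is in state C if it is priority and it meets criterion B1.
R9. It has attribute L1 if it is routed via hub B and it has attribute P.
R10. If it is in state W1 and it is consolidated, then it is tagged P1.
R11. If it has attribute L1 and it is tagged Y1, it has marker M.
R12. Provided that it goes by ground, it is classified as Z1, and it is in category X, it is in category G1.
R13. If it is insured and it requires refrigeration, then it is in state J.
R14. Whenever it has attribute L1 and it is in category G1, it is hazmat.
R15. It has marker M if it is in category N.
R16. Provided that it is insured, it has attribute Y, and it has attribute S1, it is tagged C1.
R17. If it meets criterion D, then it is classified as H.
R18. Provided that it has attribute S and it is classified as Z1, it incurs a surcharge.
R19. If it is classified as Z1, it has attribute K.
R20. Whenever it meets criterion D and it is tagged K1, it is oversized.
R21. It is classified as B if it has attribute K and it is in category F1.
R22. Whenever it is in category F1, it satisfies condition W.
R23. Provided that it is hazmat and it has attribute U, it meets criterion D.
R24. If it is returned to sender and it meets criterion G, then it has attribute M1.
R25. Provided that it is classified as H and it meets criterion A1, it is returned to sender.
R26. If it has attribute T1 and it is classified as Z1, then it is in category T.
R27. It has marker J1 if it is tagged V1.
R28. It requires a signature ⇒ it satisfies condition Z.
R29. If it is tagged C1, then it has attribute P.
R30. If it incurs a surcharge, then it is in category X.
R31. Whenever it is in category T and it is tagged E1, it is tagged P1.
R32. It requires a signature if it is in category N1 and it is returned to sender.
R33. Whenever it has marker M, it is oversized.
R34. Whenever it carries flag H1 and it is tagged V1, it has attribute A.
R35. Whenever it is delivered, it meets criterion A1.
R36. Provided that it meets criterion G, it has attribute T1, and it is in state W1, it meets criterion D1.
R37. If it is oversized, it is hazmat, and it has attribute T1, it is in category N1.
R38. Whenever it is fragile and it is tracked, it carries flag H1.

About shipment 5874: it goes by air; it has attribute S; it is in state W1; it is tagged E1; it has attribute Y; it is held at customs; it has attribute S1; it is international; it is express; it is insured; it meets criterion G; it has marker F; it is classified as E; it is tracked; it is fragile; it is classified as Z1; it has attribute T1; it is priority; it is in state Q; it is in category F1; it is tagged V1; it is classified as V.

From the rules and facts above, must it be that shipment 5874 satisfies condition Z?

Yes

By R6 (it goes by air, it is priority, it has marker F): it is classified as L.
By R16 (it is insured, it has attribute Y, it has attribute S1): it is tagged C1.
By R18 (it has attribute S, it is classified as Z1): it incurs a surcharge.
By R19 (it is classified as Z1): it has attribute K.
By R21 (it has attribute K, it is in category F1): it is classified as B.
By R22 (it is in category F1): it satisfies condition W.
By R26 (it has attribute T1, it is classified as Z1): it is in category T.
By R27 (it is tagged V1): it has marker J1.
By R29 (it is tagged C1): it has attribute P.
By R30 (it incurs a surcharge): it is in category X.
By R31 (it is in category T, it is tagged E1): it is tagged P1.
By R36 (it meets criterion G, it has attribute T1, it is in state W1): it meets criterion D1.
By R38 (it is fragile, it is tracked): it carries flag H1.
By R1 (it is classified as B, it satisfies condition W): it is delivered.
By R3 (it is tagged P1, it is in state Q): it meets criterion D.
By R4 (it is classified as L): it is routed via hub B.
By R7 (it meets criterion D1, it has marker J1): it goes by ground.
By R9 (it is routed via hub B, it has attribute P): it has attribute L1.
By R12 (it goes by ground, it is classified as Z1, it is in category X): it is in category G1.
By R14 (it has attribute L1, it is in category G1): it is hazmat.
By R17 (it meets criterion D): it is classified as H.
By R34 (it carries flag H1, it is tagged V1): it has attribute A.
By R35 (it is delivered): it meets criterion A1.
By R2 (it has attribute A, it has marker F): it is in category N.
By R15 (it is in category N): it has marker M.
By R25 (it is classified as H, it meets criterion A1): it is returned to sender.
By R33 (it has marker M): it is oversized.
By R37 (it is oversized, it is hazmat, it has attribute T1): it is in category N1.
By R32 (it is in category N1, it is returned to sender): it requires a signature.
By R28 (it requires a signature): it satisfies condition Z.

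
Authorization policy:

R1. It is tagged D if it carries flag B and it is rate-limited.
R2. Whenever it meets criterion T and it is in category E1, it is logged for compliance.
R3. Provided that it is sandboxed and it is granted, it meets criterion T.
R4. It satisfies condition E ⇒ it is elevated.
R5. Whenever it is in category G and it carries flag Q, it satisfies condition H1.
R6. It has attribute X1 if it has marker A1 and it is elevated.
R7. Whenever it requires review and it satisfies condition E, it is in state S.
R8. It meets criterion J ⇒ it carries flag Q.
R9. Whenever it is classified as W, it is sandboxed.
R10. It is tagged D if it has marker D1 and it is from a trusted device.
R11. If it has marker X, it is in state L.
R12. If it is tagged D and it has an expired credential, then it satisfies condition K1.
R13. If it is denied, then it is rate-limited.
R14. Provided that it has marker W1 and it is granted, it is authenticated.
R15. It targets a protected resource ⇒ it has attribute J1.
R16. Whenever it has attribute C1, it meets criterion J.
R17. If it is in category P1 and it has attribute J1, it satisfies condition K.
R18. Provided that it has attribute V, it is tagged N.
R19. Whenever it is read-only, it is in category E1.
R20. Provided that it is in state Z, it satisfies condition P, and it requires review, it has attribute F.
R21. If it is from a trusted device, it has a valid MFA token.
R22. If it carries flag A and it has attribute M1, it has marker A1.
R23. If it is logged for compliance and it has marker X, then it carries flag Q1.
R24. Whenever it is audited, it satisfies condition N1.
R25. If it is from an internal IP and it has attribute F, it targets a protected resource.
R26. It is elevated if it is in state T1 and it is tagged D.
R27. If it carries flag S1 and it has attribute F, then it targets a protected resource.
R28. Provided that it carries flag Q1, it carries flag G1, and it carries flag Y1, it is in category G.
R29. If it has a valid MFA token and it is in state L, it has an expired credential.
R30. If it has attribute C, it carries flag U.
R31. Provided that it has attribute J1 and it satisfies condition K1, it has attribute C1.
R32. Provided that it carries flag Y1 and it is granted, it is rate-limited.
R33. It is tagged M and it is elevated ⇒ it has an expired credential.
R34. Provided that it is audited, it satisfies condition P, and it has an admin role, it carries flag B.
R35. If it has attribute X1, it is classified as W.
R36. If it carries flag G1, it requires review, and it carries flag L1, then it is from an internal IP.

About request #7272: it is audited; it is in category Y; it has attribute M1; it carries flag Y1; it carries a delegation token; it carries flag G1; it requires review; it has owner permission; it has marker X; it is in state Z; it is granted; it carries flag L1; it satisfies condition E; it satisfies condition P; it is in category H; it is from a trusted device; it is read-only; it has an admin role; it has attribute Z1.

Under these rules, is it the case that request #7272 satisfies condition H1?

No

Forward chaining from the given facts derives: is elevated, is in state S, is in state L, is in category E1, has attribute F, has a valid MFA token, satisfies condition N1, has an expired credential, is rate-limited, carries flag B, is from an internal IP, is tagged D, satisfies condition K1, targets a protected resource, has attribute J1, has attribute C1, meets criterion J, carries flag Q.
The only rule concluding "it satisfies condition H1" is R5, which needs "it is in category G"; that is never established.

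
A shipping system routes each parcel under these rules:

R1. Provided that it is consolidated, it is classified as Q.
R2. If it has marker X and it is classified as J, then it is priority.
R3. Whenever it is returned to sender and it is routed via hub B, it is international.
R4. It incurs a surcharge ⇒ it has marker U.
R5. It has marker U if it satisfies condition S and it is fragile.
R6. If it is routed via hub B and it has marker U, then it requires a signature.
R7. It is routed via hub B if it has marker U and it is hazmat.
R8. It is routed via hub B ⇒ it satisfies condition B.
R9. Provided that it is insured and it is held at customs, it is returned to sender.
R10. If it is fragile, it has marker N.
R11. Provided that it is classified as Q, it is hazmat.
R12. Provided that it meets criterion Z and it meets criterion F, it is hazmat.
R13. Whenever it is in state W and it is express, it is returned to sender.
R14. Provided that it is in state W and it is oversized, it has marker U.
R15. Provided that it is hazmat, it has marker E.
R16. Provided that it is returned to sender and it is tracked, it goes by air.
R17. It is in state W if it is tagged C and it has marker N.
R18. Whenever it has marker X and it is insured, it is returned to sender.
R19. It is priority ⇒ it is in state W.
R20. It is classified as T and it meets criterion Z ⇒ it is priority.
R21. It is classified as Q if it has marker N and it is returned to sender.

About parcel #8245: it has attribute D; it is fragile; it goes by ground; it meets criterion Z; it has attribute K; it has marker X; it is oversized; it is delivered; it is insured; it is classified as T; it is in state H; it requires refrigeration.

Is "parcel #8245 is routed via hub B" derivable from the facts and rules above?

By R10 (it is fragile): it has marker N.
By R18 (it has marker X, it is insured): it is returned to sender.
By R20 (it is classified as T, it meets criterion Z): it is priority.
By R21 (it has marker N, it is returned to sender): it is classified as Q.
By R11 (it is classified as Q): it is hazmat.
By R19 (it is priority): it is in state W.
By R14 (it is in state W, it is oversized): it has marker U.
By R7 (it has marker U, it is hazmat): it is routed via hub B.

Yes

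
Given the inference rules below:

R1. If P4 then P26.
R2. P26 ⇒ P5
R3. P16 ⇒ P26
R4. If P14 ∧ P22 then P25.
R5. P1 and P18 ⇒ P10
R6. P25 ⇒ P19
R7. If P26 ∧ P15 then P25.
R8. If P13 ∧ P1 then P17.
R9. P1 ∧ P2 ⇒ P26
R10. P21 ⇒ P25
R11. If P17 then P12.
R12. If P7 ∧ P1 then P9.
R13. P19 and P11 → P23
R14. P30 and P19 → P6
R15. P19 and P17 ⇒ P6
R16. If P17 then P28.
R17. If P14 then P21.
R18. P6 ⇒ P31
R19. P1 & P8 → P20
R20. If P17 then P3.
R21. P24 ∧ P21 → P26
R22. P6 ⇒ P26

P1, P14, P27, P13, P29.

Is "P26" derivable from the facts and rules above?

Yes

P17  (by R8: P13, P1)
P21  (by R17: P14)
P25  (by R10: P21)
P19  (by R6: P25)
P6  (by R15: P19, P17)
P26  (by R22: P6)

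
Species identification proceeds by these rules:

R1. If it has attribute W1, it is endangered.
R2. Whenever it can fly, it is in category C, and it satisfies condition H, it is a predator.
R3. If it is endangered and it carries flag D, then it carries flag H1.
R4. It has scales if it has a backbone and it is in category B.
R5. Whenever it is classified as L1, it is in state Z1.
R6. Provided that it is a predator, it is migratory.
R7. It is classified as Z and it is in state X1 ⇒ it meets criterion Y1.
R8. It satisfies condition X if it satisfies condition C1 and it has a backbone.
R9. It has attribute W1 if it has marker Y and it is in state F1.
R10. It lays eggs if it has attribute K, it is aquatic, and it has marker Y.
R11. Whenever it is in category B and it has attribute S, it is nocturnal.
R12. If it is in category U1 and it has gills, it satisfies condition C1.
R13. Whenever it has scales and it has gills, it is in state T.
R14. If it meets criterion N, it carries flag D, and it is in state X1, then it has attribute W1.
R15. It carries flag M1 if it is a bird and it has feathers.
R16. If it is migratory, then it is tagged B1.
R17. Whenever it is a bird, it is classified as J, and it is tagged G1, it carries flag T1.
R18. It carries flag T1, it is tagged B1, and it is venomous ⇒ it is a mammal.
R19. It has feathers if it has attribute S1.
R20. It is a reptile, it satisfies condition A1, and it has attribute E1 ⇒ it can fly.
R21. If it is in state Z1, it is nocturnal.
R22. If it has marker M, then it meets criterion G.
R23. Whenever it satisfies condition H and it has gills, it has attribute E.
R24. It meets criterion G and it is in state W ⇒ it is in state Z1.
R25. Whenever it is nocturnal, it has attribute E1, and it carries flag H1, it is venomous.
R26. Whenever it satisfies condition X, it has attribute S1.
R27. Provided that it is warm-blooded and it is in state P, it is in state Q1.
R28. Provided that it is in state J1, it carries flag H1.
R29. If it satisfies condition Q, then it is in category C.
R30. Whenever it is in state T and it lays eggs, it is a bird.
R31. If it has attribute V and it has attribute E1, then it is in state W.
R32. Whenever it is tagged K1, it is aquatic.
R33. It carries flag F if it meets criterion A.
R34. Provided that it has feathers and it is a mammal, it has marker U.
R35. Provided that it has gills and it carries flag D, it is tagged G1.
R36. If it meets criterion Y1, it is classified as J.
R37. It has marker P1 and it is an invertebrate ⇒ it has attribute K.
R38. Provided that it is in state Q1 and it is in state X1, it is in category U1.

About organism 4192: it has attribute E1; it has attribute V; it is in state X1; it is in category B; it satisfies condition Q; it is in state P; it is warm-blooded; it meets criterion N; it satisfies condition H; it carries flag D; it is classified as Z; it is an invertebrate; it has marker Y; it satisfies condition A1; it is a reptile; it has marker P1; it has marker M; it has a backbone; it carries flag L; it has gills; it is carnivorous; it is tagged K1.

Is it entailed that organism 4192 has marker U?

Yes

By R4 (it has a backbone, it is in category B): it has scales.
By R7 (it is classified as Z, it is in state X1): it meets criterion Y1.
By R13 (it has scales, it has gills): it is in state T.
By R14 (it meets criterion N, it carries flag D, it is in state X1): it has attribute W1.
By R20 (it is a reptile, it satisfies condition A1, it has attribute E1): it can fly.
By R22 (it has marker M): it meets criterion G.
By R27 (it is warm-blooded, it is in state P): it is in state Q1.
By R29 (it satisfies condition Q): it is in category C.
By R31 (it has attribute V, it has attribute E1): it is in state W.
By R32 (it is tagged K1): it is aquatic.
By R35 (it has gills, it carries flag D): it is tagged G1.
By R36 (it meets criterion Y1): it is classified as J.
By R37 (it has marker P1, it is an invertebrate): it has attribute K.
By R38 (it is in state Q1, it is in state X1): it is in category U1.
By R1 (it has attribute W1): it is endangered.
By R2 (it can fly, it is in category C, it satisfies condition H): it is a predator.
By R3 (it is endangered, it carries flag D): it carries flag H1.
By R6 (it is a predator): it is migratory.
By R10 (it has attribute K, it is aquatic, it has marker Y): it lays eggs.
By R12 (it is in category U1, it has gills): it satisfies condition C1.
By R16 (it is migratory): it is tagged B1.
By R24 (it meets criterion G, it is in state W): it is in state Z1.
By R30 (it is in state T, it lays eggs): it is a bird.
By R8 (it satisfies condition C1, it has a backbone): it satisfies condition X.
By R17 (it is a bird, it is classified as J, it is tagged G1): it carries flag T1.
By R21 (it is in state Z1): it is nocturnal.
By R25 (it is nocturnal, it has attribute E1, it carries flag H1): it is venomous.
By R26 (it satisfies condition X): it has attribute S1.
By R18 (it carries flag T1, it is tagged B1, it is venomous): it is a mammal.
By R19 (it has attribute S1): it has feathers.
By R34 (it has feathers, it is a mammal): it has marker U.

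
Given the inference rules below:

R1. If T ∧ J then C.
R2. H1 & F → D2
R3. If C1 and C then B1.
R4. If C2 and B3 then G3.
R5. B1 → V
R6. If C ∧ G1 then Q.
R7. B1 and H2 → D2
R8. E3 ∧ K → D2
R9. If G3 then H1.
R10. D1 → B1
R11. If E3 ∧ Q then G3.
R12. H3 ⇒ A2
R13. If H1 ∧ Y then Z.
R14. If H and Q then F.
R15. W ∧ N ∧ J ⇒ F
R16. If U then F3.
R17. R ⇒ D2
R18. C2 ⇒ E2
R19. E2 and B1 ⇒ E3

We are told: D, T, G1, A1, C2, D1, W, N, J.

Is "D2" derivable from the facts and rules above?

Yes

C  (by R1: T, J)
Q  (by R6: C, G1)
B1  (by R10: D1)
F  (by R15: W, N, J)
E2  (by R18: C2)
E3  (by R19: E2, B1)
G3  (by R11: E3, Q)
H1  (by R9: G3)
D2  (by R2: H1, F)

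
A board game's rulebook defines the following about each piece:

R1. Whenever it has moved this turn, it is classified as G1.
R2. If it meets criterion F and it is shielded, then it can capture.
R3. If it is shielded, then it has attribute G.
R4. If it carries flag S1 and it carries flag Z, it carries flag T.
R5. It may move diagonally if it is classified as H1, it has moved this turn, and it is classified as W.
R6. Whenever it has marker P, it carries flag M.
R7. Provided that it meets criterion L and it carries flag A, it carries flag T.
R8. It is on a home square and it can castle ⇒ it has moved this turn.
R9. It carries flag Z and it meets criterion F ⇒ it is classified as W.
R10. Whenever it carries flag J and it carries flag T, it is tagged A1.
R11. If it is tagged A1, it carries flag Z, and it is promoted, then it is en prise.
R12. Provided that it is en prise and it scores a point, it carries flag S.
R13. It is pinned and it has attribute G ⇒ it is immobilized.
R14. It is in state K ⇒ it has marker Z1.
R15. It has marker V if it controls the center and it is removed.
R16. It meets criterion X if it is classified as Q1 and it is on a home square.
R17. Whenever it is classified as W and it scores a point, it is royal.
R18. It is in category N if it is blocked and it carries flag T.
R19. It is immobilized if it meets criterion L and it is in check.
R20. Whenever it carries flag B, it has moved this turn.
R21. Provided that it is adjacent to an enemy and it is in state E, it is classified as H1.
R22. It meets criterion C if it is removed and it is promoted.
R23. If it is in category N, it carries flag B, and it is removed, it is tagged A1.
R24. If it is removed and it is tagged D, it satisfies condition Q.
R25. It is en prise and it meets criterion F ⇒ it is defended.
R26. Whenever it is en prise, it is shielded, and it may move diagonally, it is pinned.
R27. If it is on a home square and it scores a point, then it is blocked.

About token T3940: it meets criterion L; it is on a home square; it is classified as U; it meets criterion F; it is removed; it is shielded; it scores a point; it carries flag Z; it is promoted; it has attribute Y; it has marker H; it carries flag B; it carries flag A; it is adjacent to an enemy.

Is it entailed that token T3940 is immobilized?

Forward chaining from the given facts derives: can capture, has attribute G, carries flag T, is classified as W, is royal, has moved this turn, meets criterion C, is blocked, is classified as G1, is in category N, is tagged A1, is en prise, carries flag S, is defended.
Rules concluding "it is immobilized": R13 needs "it is pinned"; R19 needs "it is in check" — none of these are established.

No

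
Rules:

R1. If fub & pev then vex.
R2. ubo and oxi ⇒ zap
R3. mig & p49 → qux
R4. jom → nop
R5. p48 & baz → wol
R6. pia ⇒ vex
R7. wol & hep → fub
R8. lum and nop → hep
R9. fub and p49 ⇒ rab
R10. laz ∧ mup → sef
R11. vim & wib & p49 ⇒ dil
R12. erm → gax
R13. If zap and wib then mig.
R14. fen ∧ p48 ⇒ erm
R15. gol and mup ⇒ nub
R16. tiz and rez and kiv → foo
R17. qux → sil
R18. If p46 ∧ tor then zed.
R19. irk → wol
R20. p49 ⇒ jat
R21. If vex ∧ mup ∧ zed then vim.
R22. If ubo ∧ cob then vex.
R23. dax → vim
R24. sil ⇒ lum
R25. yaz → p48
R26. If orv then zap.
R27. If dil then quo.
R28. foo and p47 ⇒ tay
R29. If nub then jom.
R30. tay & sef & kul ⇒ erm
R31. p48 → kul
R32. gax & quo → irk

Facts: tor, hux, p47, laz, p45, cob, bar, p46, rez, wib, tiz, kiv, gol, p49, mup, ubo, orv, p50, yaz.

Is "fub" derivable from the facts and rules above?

Yes

sef  (by R10: laz, mup)
nub  (by R15: gol, mup)
foo  (by R16: tiz, rez, kiv)
zed  (by R18: p46, tor)
vex  (by R22: ubo, cob)
p48  (by R25: yaz)
zap  (by R26: orv)
tay  (by R28: foo, p47)
jom  (by R29: nub)
kul  (by R31: p48)
nop  (by R4: jom)
mig  (by R13: zap, wib)
vim  (by R21: vex, mup, zed)
erm  (by R30: tay, sef, kul)
qux  (by R3: mig, p49)
dil  (by R11: vim, wib, p49)
gax  (by R12: erm)
sil  (by R17: qux)
lum  (by R24: sil)
quo  (by R27: dil)
irk  (by R32: gax, quo)
hep  (by R8: lum, nop)
wol  (by R19: irk)
fub  (by R7: wol, hep)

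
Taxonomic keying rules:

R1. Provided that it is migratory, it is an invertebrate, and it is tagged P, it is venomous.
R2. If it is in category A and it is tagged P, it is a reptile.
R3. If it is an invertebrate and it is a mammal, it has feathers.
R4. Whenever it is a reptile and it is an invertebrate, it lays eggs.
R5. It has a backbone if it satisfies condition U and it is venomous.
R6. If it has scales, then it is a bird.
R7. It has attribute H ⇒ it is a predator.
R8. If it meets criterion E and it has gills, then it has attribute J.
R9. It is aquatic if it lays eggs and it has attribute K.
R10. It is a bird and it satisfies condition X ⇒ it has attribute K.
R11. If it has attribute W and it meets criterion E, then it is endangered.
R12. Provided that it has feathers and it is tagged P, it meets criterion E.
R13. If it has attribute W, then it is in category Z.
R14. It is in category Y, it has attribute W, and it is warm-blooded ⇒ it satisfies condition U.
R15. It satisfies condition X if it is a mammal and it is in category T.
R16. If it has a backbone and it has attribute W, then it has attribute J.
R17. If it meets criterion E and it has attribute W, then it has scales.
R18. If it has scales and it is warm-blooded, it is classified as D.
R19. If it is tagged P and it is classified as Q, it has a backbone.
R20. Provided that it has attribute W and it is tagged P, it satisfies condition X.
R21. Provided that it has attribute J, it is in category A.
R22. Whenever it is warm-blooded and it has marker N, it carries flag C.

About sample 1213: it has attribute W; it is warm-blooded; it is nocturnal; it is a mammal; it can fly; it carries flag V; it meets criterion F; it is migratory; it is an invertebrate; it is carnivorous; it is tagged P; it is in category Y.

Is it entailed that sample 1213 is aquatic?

Yes

By R1 (it is migratory, it is an invertebrate, it is tagged P): it is venomous.
By R3 (it is an invertebrate, it is a mammal): it has feathers.
By R12 (it has feathers, it is tagged P): it meets criterion E.
By R14 (it is in category Y, it has attribute W, it is warm-blooded): it satisfies condition U.
By R17 (it meets criterion E, it has attribute W): it has scales.
By R20 (it has attribute W, it is tagged P): it satisfies condition X.
By R5 (it satisfies condition U, it is venomous): it has a backbone.
By R6 (it has scales): it is a bird.
By R10 (it is a bird, it satisfies condition X): it has attribute K.
By R16 (it has a backbone, it has attribute W): it has attribute J.
By R21 (it has attribute J): it is in category A.
By R2 (it is in category A, it is tagged P): it is a reptile.
By R4 (it is a reptile, it is an invertebrate): it lays eggs.
By R9 (it lays eggs, it has attribute K): it is aquatic.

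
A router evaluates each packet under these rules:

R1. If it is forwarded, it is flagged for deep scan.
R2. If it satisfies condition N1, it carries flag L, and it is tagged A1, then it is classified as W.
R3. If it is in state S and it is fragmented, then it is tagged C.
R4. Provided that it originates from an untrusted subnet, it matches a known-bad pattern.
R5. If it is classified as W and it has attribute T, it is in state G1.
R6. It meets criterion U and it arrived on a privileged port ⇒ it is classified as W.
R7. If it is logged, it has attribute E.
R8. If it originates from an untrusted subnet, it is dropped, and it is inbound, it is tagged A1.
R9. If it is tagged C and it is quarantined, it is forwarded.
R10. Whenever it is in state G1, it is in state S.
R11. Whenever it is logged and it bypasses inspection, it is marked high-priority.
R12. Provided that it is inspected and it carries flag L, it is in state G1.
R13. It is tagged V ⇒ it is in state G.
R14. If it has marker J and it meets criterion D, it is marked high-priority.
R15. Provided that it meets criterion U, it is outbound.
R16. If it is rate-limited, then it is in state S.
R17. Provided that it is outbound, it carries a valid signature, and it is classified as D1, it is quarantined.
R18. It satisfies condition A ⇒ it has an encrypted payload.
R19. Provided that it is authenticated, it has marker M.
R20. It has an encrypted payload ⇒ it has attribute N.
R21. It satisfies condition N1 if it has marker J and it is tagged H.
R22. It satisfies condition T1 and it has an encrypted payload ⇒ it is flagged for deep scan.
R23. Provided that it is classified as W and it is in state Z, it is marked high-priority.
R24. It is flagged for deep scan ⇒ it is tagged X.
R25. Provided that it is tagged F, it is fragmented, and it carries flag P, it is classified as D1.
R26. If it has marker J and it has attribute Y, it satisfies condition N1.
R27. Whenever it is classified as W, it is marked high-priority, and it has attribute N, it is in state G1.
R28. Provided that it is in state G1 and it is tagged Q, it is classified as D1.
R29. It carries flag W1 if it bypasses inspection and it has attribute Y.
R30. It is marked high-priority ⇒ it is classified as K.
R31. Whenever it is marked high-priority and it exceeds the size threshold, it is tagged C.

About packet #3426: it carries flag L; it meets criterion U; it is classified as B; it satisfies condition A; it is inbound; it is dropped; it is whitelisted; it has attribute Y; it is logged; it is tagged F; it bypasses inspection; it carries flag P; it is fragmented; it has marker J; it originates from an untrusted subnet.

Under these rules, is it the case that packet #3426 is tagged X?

Forward chaining from the given facts derives: matches a known-bad pattern, has attribute E, is tagged A1, is marked high-priority, is outbound, has an encrypted payload, has attribute N, is classified as D1, satisfies condition N1, carries flag W1, is classified as K, is classified as W, is in state G1, is in state S, is tagged C.
The only rule concluding "it is tagged X" is R24, which needs "it is flagged for deep scan"; that is never established.

No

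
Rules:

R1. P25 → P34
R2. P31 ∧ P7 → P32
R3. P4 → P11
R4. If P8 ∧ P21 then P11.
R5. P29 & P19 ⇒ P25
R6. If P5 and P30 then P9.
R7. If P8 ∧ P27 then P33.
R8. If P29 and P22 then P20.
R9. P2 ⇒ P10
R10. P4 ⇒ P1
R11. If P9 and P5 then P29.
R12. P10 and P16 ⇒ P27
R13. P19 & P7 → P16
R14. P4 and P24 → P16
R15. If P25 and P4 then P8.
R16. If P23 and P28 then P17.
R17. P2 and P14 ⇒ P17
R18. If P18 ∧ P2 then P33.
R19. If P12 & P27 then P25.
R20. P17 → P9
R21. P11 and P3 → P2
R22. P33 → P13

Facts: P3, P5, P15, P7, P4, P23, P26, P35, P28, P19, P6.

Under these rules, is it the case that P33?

P11  (by R3: P4)
P16  (by R13: P19, P7)
P17  (by R16: P23, P28)
P9  (by R20: P17)
P2  (by R21: P11, P3)
P10  (by R9: P2)
P29  (by R11: P9, P5)
P27  (by R12: P10, P16)
P25  (by R5: P29, P19)
P8  (by R15: P25, P4)
P33  (by R7: P8, P27)

Yes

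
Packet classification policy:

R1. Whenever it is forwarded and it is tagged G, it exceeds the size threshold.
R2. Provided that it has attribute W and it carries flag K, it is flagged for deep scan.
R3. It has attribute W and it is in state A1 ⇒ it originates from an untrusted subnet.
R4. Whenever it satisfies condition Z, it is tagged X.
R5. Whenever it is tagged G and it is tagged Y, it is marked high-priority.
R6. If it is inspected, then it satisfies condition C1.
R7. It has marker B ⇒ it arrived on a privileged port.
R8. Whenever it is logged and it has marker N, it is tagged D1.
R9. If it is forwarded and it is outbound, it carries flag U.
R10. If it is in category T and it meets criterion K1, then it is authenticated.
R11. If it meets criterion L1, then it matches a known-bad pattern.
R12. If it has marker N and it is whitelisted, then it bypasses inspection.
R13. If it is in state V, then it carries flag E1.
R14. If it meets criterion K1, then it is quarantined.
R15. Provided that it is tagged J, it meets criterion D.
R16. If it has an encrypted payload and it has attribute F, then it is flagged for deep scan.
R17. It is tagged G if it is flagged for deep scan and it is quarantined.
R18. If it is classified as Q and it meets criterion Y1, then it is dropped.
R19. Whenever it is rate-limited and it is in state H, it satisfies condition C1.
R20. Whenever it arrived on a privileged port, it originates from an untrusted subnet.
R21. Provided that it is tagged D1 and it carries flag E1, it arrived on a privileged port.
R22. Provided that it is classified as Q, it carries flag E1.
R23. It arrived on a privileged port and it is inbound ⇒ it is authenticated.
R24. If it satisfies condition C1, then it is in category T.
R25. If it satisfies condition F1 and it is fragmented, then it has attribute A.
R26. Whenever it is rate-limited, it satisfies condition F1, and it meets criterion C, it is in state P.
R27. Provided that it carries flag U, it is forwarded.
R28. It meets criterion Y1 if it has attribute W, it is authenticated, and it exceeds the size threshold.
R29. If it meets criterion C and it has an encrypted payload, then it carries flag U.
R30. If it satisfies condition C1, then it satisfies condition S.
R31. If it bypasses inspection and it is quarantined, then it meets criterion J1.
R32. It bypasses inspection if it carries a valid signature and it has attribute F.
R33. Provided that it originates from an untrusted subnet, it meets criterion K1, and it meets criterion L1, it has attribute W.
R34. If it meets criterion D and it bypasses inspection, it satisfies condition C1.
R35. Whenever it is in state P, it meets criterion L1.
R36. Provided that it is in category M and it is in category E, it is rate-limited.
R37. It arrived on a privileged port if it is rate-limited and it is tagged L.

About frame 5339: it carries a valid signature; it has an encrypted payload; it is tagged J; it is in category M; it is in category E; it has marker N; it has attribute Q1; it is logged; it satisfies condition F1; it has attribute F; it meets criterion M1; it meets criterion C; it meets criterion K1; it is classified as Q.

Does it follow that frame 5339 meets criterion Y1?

By R8 (it is logged, it has marker N): it is tagged D1.
By R14 (it meets criterion K1): it is quarantined.
By R15 (it is tagged J): it meets criterion D.
By R16 (it has an encrypted payload, it has attribute F): it is flagged for deep scan.
By R17 (it is flagged for deep scan, it is quarantined): it is tagged G.
By R22 (it is classified as Q): it carries flag E1.
By R29 (it meets criterion C, it has an encrypted payload): it carries flag U.
By R32 (it carries a valid signature, it has attribute F): it bypasses inspection.
By R34 (it meets criterion D, it bypasses inspection): it satisfies condition C1.
By R36 (it is in category M, it is in category E): it is rate-limited.
By R21 (it is tagged D1, it carries flag E1): it arrived on a privileged port.
By R24 (it satisfies condition C1): it is in category T.
By R26 (it is rate-limited, it satisfies condition F1, it meets criterion C): it is in state P.
By R27 (it carries flag U): it is forwarded.
By R35 (it is in state P): it meets criterion L1.
By R1 (it is forwarded, it is tagged G): it exceeds the size threshold.
By R10 (it is in category T, it meets criterion K1): it is authenticated.
By R20 (it arrived on a privileged port): it originates from an untrusted subnet.
By R33 (it originates from an untrusted subnet, it meets criterion K1, it meets criterion L1): it has attribute W.
By R28 (it has attribute W, it is authenticated, it exceeds the size threshold): it meets criterion Y1.

Yes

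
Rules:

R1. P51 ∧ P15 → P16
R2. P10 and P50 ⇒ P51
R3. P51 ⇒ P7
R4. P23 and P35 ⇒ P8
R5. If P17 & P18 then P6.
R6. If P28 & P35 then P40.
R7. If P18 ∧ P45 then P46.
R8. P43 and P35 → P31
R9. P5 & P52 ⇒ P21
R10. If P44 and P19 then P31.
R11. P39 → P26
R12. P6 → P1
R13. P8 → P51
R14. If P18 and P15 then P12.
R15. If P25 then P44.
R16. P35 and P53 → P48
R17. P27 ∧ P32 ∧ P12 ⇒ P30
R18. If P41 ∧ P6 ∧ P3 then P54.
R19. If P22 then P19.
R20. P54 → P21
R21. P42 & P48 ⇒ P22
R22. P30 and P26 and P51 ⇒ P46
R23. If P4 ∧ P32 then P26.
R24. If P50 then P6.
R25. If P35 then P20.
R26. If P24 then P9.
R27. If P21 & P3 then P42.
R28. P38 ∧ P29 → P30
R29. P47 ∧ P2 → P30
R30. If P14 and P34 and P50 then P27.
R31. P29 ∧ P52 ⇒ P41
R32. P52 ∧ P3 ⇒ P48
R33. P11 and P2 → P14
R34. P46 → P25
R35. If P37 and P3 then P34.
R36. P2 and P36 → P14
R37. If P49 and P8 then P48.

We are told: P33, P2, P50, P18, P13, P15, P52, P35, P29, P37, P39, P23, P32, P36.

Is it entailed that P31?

Forward chaining from the given facts derives: P8, P26, P51, P12, P6, P20, P41, P14, P16, P7, P1.
Rules concluding P31: R8 needs P43; R10 needs P44 — none of these are established.

No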